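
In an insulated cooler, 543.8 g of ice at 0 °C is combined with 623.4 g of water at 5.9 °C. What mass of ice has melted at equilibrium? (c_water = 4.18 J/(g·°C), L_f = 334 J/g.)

Water can give up m c ΔT = 623.4·4.18·5.9 = 15374 J before reaching 0 °C.
Fully melting the ice requires m_ice L_f = 543.8·334 = 181629 J.
Since 15374 < 181629 J, not all the ice melts; equilibrium is at 0 °C.
Mass melted = 15374/334 ≈ 46.03 g.

m_melted ≈ 46 g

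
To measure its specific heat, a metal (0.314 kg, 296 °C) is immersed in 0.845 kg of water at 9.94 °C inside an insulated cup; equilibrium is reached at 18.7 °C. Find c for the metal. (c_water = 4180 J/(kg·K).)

c ≈ 355 J/(kg·K)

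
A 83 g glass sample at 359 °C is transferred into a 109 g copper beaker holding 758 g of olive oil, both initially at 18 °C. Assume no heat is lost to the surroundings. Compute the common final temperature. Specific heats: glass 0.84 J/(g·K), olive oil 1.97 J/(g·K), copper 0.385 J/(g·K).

Let T be the final temperature. ΣQ_i = 0:
83·0.84·(T − 359) + 758·1.97·(T − 18) + 109·0.385·(T − 18) = 0
69.72(T − 359) + 1493.3(T − 18) + 41.97(T − 18) = 0
1604.9 T = 52664
T = 52664 / 1604.9 = 32.8 °C

T_f ≈ 32.8 °C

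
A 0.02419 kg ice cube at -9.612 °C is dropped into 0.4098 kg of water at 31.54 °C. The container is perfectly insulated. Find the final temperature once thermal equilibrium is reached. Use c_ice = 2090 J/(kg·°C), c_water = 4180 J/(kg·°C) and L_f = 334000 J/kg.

Sum of m c ΔT and latent-heat terms is zero:
ice -9.612→0 °C: 0.02419×2090×9.612 = 485.95
  latent heat to melt: 0.02419×334000 = 8079.5
  meltwater 0→T: 0.02419×4180×T = 101.11 T
  water cools: 0.4098×4180×(T − 31.54) = 1713(T − 31.54)
1814.1 T = 54027 − 8565.4 = 45461
T ≈ 25.06 °C (positive, so assuming full melt was valid).

T_f ≈ 25.1 °C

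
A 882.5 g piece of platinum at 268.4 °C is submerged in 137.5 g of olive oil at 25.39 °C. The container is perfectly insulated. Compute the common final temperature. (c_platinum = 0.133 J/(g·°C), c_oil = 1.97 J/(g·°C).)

T_f ≈ 98.9 °C

Heat lost by the platinum equals heat gained by the oil:
882.5×0.133×(268.4 − T) = 137.5×1.97×(T − 25.39)
117.37(268.4 − T) = 270.88(T − 25.39)
388.25 T = 38380  ⇒  T ≈ 98.86 °C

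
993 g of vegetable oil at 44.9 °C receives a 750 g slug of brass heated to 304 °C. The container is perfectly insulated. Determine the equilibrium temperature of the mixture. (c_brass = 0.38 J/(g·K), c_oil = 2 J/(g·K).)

T_f ≈ 77.4 °C

With ΣQ=0 the equilibrium temperature is the m·c-weighted mean:
T_f = (285*304 + 1986*44.9) / (285 + 1986)
    = 175811 / 2271 ≈ 77.42 °C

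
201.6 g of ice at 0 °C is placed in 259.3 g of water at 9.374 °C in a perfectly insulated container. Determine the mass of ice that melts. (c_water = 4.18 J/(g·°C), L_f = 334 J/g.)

Cooling the water to 0 °C releases 259.3×4.18×9.374 = 10160 J.
Melting all 201.6 g of ice would need 201.6×334 = 67334 J.
10160 J < 67334 J, so only part of the ice melts and the system sits at 0 °C.
Mass melted = 10160/334 ≈ 30.42 g.

m_melted ≈ 30.4 g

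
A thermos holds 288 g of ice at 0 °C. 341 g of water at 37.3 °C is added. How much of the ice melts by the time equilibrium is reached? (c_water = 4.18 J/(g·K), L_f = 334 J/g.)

m_melted ≈ 159 g

Cooling the water to 0 °C releases 341·4.18·37.3 = 53167 J.
Melting all 288 g of ice would need 288·334 = 96192 J.
53167 J < 96192 J, so only part of the ice melts and the system sits at 0 °C.
m_melt = 53167 / L_f = 159.2 g.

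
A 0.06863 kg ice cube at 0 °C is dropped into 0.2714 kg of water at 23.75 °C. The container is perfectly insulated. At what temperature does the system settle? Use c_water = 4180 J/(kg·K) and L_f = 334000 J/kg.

Setting the total heat transfer to zero:
latent heat to melt: 0.06863×334000 = 22922; meltwater 0→T: 0.06863×4180×T = 286.87 T; water: 1134.5(T − 23.75)
1421.3 T = 26943 − 22922 = 4020.8
T ≈ 2.83 °C — above 0 °C, consistent with complete melting.

T_f ≈ 2.8 °C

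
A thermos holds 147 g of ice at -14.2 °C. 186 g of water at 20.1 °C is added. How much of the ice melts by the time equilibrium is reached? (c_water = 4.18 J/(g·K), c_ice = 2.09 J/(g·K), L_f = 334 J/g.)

Heat available from the water dropping to 0 °C: 186×4.18×20.1 = 15627 J.
Of that, 147×2.09×14.2 = 4362.7 J goes to bring the ice to 0 °C, leaving 11265 J.
Fully melting the ice requires m_ice L_f = 147×334 = 49098 J.
Since 11265 < 49098 J, not all the ice melts; equilibrium is at 0 °C.
m_melted×334 = 11265  ⇒  m_melted ≈ 33.73 g.

m_melted ≈ 33.7 g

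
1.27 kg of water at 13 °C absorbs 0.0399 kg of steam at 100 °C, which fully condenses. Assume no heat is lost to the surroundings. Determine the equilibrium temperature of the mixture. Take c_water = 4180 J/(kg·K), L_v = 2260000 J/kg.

Heat gained plus heat lost sum to zero:
condense steam: −0.0399·2260000 = −90174
  condensed water 100 °C→T: 166.78(T − 100)
  water warms: 1.27·4180·(T − 13) = 5308.6(T − 13)
5475.4 T = 90174 + 16678 + 69012 = 175864
T ≈ 32.12 °C (< 100 °C, so full condensation is consistent).

T_f ≈ 32.1 °C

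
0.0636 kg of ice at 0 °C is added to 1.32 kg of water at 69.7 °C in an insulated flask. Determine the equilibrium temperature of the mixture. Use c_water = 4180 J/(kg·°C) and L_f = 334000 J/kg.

T_f ≈ 62.8 °C

Setting the total heat transfer to zero:
fusion: m_ice L_f = 0.0636×334000 = 21242; meltwater 0→T: 0.0636×4180×T = 265.85 T; water: 5517.6(T − 69.7)
5783.4 T = 384577 − 21242 = 363334
T ≈ 62.82 °C — above 0 °C, consistent with complete melting.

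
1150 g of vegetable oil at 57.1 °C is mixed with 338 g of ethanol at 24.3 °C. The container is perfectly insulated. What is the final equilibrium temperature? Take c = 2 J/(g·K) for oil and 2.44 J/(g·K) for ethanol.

T_f ≈ 48.4 °C

Set heat shed by the hot body equal to heat absorbed by the cold body:
1150·2·(57.1 − T) = 338·2.44·(T − 24.3)
2300(57.1 − T) = 824.72(T − 24.3)
3124.7 T = 151371  ⇒  T ≈ 48.44 °C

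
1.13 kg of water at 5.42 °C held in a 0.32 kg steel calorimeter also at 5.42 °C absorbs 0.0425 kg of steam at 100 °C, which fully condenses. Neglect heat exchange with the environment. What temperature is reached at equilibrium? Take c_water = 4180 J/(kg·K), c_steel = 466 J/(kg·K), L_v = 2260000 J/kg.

Sum of m c ΔT and latent-heat terms is zero:
steam→water at 100 °C releases m L_v = 0.0425·2260000 = 96050
  condensed water 100 °C→T: 177.65(T − 100)
  water warms: 1.13·4180·(T − 5.42) = 4723.4(T − 5.42)
  steel cup: 0.32·466·(T − 5.42) = 149.12(T − 5.42)
5050.2 T = 96050 + 17765 + 26409 = 140224
T ≈ 27.77 °C, under the boiling point, so the assumption holds.

T_f ≈ 27.8 °C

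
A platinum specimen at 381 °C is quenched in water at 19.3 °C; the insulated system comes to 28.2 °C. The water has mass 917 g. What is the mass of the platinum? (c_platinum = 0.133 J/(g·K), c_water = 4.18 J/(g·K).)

Heat gained plus heat lost sum to zero:
m×0.133×(28.2 − 381) + 917×4.18×(28.2 − 19.3) = 0
-46.92 m = -34114
m = -34114/-46.92 ≈ 727 g

m ≈ 727 g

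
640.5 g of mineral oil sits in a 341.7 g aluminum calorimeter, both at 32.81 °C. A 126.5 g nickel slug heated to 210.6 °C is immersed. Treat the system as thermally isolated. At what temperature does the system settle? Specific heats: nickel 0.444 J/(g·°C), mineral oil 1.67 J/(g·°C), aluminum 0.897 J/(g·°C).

T_f ≈ 39.8 °C

Let T be the final temperature. ΣQ_i = 0:
126.5*0.444*(T − 210.6) + 640.5*1.67*(T − 32.81) + 341.7*0.897*(T − 32.81) = 0
56.17(T − 210.6) + 1069.6(T − 32.81) + 306.5(T − 32.81) = 0
(56.17 + 1069.6 + 306.5) T = 56.17*210.6 + 1069.6*32.81 + 306.5*32.81
T = 56980/1432.3 ≈ 39.78 °C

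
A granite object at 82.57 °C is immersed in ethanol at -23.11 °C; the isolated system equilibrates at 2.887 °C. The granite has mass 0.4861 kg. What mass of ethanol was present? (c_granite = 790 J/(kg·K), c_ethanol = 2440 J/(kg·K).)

m ≈ 0.482 kg

Setting the total heat transfer to zero:
0.4861×790×(2.887 − 82.57) + m×2440×(2.887 − (-23.11)) = 0
63433 m = 30600
m = 30600/63433 ≈ 0.4824 kg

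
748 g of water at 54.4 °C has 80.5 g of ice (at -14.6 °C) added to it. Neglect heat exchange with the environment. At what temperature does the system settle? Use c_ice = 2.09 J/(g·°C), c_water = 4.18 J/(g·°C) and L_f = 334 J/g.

T_f ≈ 40.6 °C

Heat gained plus heat lost sum to zero:
warm ice to 0 °C: 80.5·2.09·(0 − (-14.6)) = 2456.4; melt ice: 80.5·334 = 26887; warm the meltwater: 336.49 T; water: 3126.6(T − 54.4)
3463.1 T = 170089 − 29343 = 140746
T ≈ 40.64 °C — above 0 °C, consistent with complete melting.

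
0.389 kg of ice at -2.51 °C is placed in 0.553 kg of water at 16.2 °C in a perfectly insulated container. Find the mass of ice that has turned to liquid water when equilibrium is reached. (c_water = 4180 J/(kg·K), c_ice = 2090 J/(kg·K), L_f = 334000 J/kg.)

m_melted ≈ 0.106 kg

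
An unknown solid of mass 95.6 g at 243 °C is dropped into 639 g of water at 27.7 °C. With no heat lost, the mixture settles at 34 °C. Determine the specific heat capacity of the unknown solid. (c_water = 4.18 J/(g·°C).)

c ≈ 0.842 J/(g·°C)

Net heat exchanged in the isolated system is zero:
95.6×c×(34 − 243) + 639×4.18×(34 − 27.7) = 0
-19980 c = -16827
c = -16827/-19980 ≈ 0.8422 J/(g·°C)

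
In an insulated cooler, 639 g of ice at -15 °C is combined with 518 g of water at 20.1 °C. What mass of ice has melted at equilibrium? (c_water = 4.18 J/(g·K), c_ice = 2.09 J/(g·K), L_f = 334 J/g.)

Cooling the water to 0 °C releases 518×4.18×20.1 = 43521 J.
Of that, 639×2.09×15 = 20033 J goes to bring the ice to 0 °C, leaving 23489 J.
To melt every bit of ice: 639×334 = 213426 J.
That's not enough to melt it all — equilibrium is at 0 °C with ice remaining.
m_melted×334 = 23489  ⇒  m_melted ≈ 70.33 g.

m_melted ≈ 70.3 g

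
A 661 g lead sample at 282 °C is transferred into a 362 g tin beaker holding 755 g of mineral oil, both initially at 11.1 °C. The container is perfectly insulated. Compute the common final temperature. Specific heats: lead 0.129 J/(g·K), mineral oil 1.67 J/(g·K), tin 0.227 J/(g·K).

T_f ≈ 27.3 °C

Heat gained plus heat lost sum to zero:
661·0.129·(T − 282) + 755·1.67·(T − 11.1) + 362·0.227·(T − 11.1) = 0
1428.3 T = 38953
T = 38953 / 1428.3 = 27.3 °C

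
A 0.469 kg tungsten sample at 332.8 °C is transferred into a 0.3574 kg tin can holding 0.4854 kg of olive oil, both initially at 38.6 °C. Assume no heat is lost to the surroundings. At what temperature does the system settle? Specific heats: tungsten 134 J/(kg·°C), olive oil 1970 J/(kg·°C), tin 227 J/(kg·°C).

T_f ≈ 55.4 °C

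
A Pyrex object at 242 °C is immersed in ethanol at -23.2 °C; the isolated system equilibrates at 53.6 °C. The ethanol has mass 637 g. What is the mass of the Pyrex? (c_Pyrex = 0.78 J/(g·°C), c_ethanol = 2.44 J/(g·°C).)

m ≈ 812 g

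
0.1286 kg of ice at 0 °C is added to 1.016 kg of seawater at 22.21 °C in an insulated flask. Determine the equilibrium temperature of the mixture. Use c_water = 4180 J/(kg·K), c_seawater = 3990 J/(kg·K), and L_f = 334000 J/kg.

T_f ≈ 10.3 °C

Heat gained plus heat lost sum to zero:
melt ice: 0.1286·334000 = 42952; warm the meltwater: 537.55 T; seawater: 4053.8(T − 22.21)
4591.4 T = 90036 − 42952 = 47083
T ≈ 10.25 °C — above 0 °C, consistent with complete melting.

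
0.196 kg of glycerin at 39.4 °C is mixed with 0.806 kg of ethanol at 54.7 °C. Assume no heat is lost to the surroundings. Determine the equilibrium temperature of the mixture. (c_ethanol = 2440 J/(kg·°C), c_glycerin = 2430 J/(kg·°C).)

T_f = Σ m_i c_i T_i / Σ m_i c_i:
T_f = (1966.6*54.7 + 476.28*39.4) / (1966.6 + 476.28)
    = 126341 / 2442.9 ≈ 51.72 °C

T_f ≈ 51.7 °C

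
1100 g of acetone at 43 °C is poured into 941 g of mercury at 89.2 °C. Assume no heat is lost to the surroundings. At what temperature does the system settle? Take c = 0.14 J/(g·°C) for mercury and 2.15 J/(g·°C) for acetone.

T_f ≈ 45.4 °C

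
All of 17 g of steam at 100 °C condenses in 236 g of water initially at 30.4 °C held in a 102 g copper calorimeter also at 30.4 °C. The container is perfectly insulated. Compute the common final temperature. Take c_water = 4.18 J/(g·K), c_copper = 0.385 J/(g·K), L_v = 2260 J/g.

Heat gained plus heat lost sum to zero:
steam→water at 100 °C releases m L_v = 17×2260 = 38420; condensed water 100 °C→T: 71.06(T − 100); water warms: 236×4.18×(T − 30.4) = 986.48(T − 30.4); copper cup: 102×0.385×(T − 30.4) = 39.27(T − 30.4)
1096.8 T = 38420 + 7106 + 31183 = 76709
T ≈ 69.94 °C, under the boiling point, so the assumption holds.

T_f ≈ 69.9 °C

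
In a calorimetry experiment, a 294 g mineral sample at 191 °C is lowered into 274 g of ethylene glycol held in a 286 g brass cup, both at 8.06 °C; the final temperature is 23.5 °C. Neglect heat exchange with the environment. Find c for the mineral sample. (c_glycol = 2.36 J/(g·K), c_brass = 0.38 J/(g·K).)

c ≈ 0.237 J/(g·K)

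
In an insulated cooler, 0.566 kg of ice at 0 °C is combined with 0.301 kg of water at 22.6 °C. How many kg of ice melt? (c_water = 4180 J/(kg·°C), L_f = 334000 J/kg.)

m_melted ≈ 0.0851 kg

Cooling the water to 0 °C releases 0.301·4180·22.6 = 28435 J.
Fully melting the ice requires m_ice L_f = 0.566·334000 = 189044 J.
Since 28435 < 189044 J, not all the ice melts; equilibrium is at 0 °C.
m_melted·334000 = 28435  ⇒  m_melted ≈ 0.08513 kg.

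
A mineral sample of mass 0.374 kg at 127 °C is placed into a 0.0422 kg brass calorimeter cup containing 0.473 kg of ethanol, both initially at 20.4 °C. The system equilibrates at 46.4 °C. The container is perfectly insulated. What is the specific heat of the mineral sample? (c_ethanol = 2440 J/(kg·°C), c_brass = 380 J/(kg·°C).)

c ≈ 1010 J/(kg·°C)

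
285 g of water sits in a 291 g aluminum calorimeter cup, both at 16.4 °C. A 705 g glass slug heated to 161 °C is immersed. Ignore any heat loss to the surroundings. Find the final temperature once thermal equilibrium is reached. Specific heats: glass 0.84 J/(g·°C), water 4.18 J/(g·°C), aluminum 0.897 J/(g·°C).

T_f ≈ 58.3 °C

Setting the total heat transfer to zero:
705*0.84*(T − 161) + 285*4.18*(T − 16.4) + 291*0.897*(T − 16.4) = 0
(592.2 + 1191.3 + 261.03) T = 592.2*161 + 1191.3*16.4 + 261.03*16.4
T = 119162/2044.5 ≈ 58.28 °C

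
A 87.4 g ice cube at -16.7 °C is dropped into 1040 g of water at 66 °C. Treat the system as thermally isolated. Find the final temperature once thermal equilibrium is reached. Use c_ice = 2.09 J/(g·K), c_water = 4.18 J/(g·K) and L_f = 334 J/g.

Sum of m c ΔT and latent-heat terms is zero:
ice -16.7→0 °C: 87.4×2.09×16.7 = 3050.5; melt ice: 87.4×334 = 29192; meltwater 0→T: 87.4×4.18×T = 365.33 T; water cools: 1040×4.18×(T − 66) = 4347.2(T − 66)
4712.5 T = 286915 − 32242 = 254673
T ≈ 54.04 °C (positive, so assuming full melt was valid).

T_f ≈ 54.0 °C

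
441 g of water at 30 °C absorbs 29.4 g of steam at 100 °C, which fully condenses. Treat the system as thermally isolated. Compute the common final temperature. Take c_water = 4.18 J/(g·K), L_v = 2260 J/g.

T_f ≈ 68.2 °C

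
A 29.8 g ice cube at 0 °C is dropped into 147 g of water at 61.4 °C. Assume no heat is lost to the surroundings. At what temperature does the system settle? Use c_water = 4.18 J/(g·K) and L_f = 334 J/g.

Heat gained plus heat lost sum to zero:
melt ice: 29.8×334 = 9953.2
  warm the meltwater: 124.56 T
  water: 614.46(T − 61.4)
739.02 T = 37728 − 9953.2 = 27775
T ≈ 37.58 °C (positive, so assuming full melt was valid).

T_f ≈ 37.6 °C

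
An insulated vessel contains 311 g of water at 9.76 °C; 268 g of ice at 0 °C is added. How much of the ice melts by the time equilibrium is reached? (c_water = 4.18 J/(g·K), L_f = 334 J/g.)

Cooling the water to 0 °C releases 311·4.18·9.76 = 12688 J.
Fully melting the ice requires m_ice L_f = 268·334 = 89512 J.
Since 12688 < 89512 J, not all the ice melts; equilibrium is at 0 °C.
m_melted·334 = 12688  ⇒  m_melted ≈ 37.99 g.

m_melted ≈ 38 g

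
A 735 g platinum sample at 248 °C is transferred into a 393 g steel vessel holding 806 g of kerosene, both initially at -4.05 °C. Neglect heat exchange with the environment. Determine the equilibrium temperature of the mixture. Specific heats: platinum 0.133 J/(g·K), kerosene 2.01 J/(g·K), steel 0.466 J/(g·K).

T_f ≈ 8.9 °C

With ΣQ=0 the equilibrium temperature is the m·c-weighted mean:
T_f = (97.76·248 + 1620.1·(-4.05) + 183.14·(-4.05)) / (97.76 + 1620.1 + 183.14)
    = 16940 / 1901 ≈ 8.91 °C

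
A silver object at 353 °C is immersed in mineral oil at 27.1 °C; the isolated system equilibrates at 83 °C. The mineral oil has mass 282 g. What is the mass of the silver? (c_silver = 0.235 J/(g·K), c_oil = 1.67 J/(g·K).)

m ≈ 415 g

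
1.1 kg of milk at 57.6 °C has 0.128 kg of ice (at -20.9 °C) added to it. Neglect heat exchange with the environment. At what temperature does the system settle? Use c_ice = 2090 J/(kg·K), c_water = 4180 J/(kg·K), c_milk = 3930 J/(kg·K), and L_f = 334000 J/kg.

T_f ≈ 41.3 °C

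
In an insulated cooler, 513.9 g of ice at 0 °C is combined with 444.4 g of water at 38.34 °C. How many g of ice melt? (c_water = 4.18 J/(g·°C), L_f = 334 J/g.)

m_melted ≈ 213 g

Heat available from the water dropping to 0 °C: 444.4×4.18×38.34 = 71220 J.
Melting all 513.9 g of ice would need 513.9×334 = 171643 J.
71220 J < 171643 J, so only part of the ice melts and the system sits at 0 °C.
m_melted×334 = 71220  ⇒  m_melted ≈ 213.2 g.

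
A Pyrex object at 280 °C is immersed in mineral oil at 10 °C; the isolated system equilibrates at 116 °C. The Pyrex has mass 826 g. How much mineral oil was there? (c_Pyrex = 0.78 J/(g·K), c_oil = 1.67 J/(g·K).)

m ≈ 597 g

|Q_Pyrex| = |Q_oil|:
826×0.78×(280 − 116) = m×1.67×(116 − 10)
177.02 m = 105662  ⇒  m ≈ 596.9 g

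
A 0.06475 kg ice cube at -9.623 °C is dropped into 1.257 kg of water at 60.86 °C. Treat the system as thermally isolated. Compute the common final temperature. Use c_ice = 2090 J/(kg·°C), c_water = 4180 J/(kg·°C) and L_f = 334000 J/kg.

Energy balance with sensible and latent terms:
warm ice to 0 °C: 0.06475×2090×(0 − (-9.623)) = 1302.3; latent heat to melt: 0.06475×334000 = 21626; meltwater 0→T: 0.06475×4180×T = 270.66 T; water cools: 1.257×4180×(T − 60.86) = 5254.3(T − 60.86)
5524.9 T = 319774 − 22929 = 296846
T ≈ 53.73 °C (positive, so assuming full melt was valid).

T_f ≈ 53.7 °C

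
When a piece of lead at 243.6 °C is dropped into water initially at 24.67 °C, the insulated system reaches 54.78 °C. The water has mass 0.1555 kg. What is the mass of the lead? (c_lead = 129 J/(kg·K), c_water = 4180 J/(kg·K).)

Taking heat into each body as positive, Σ m c ΔT = 0:
m·129·(54.78 − 243.6) + 0.1555·4180·(54.78 − 24.67) = 0
-24358 m = -19571
m = -19571/-24358 ≈ 0.8035 kg

m ≈ 0.803 kg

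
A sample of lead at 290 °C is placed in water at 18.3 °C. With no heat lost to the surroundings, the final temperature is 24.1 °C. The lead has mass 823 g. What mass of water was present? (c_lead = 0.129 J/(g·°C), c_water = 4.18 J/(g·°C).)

Let T be the final temperature. ΣQ_i = 0:
823·0.129·(24.1 − 290) + m·4.18·(24.1 − 18.3) = 0
24.24 m = 28230
m = 28230/24.24 ≈ 1164 g

m ≈ 1160 g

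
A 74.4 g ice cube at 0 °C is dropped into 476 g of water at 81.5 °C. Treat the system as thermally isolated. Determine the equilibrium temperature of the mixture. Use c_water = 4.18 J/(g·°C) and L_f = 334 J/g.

T_f ≈ 59.7 °C

Conservation of energy gives ΣQ = 0:
melt ice: 74.4×334 = 24850; warm the meltwater: 310.99 T; water cools: 476×4.18×(T − 81.5) = 1989.7(T − 81.5)
2300.7 T = 162159 − 24850 = 137309
T ≈ 59.68 °C (positive, so assuming full melt was valid).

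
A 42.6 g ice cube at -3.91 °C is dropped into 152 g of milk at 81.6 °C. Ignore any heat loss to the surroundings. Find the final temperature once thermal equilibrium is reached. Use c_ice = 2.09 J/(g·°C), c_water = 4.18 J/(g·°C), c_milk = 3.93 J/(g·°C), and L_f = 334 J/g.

T_f ≈ 44.1 °C

Conservation of energy gives ΣQ = 0:
warm ice to 0 °C: 42.6×2.09×(0 − (-3.91)) = 348.12
  latent heat to melt: 42.6×334 = 14228
  warm the meltwater: 178.07 T
  milk cools: 152×3.93×(T − 81.6) = 597.36(T − 81.6)
775.43 T = 48745 − 14577 = 34168
T ≈ 44.06 °C (positive, so assuming full melt was valid).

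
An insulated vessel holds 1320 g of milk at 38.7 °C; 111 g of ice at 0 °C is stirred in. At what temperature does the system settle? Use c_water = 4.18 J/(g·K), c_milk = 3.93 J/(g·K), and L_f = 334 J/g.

Energy conservation, ΣQ = 0:
latent heat to melt: 111·334 = 37074
  meltwater 0→T: 111·4.18·T = 463.98 T
  milk: 5187.6(T − 38.7)
5651.6 T = 200760 − 37074 = 163686
T ≈ 28.96 °C (positive, so assuming full melt was valid).

T_f ≈ 29.0 °C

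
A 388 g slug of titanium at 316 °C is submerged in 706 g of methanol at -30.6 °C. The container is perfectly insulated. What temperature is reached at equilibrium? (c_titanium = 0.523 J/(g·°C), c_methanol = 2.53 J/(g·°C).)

T_f is the heat-capacity-weighted average of the initial temperatures:
T_f = (202.92*316 + 1786.2*(-30.6)) / (202.92 + 1786.2)
    = 9466.9 / 1989.1 ≈ 4.76 °C

T_f ≈ 4.8 °C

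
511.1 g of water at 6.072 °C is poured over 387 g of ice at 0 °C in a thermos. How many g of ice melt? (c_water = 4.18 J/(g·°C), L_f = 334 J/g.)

m_melted ≈ 38.8 g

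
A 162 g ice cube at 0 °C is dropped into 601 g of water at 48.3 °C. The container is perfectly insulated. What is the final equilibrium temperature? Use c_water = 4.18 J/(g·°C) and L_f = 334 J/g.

T_f ≈ 21.1 °C

Heat gained plus heat lost sum to zero:
melt ice: 162×334 = 54108; warm the meltwater: 677.16 T; water cools: 601×4.18×(T − 48.3) = 2512.2(T − 48.3)
3189.3 T = 121338 − 54108 = 67230
T ≈ 21.08 °C (positive, so assuming full melt was valid).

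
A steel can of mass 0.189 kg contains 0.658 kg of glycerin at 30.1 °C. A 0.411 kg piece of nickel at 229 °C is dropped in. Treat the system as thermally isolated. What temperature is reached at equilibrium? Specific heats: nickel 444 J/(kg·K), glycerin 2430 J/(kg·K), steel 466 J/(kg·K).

T_f ≈ 49.5 °C

Heat gained plus heat lost sum to zero:
0.411*444*(T − 229) + 0.658*2430*(T − 30.1) + 0.189*466*(T − 30.1) = 0
(182.48 + 1598.9 + 88.07) T = 182.48*229 + 1598.9*30.1 + 88.07*30.1
T = 92568 / 1869.5 = 49.5 °C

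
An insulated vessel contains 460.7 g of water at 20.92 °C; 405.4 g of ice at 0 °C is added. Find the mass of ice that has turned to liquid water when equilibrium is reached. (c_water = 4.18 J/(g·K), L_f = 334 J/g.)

Water can give up m c ΔT = 460.7×4.18×20.92 = 40286 J before reaching 0 °C.
Fully melting the ice requires m_ice L_f = 405.4×334 = 135404 J.
That's not enough to melt it all — equilibrium is at 0 °C with ice remaining.
Mass melted = 40286/334 ≈ 120.6 g.

m_melted ≈ 121 g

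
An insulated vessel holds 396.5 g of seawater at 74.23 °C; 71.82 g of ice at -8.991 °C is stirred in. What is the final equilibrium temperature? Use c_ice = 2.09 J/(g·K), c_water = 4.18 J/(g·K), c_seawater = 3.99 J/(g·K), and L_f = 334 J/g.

T_f ≈ 48.9 °C

Energy balance with sensible and latent terms:
ice -8.991→0 °C: 71.82×2.09×8.991 = 1349.6
  fusion: m_ice L_f = 71.82×334 = 23988
  meltwater 0→T: 71.82×4.18×T = 300.21 T
  seawater: 1582(T − 74.23)
1882.2 T = 117434 − 25337 = 92097
T ≈ 48.93 °C (positive, so assuming full melt was valid).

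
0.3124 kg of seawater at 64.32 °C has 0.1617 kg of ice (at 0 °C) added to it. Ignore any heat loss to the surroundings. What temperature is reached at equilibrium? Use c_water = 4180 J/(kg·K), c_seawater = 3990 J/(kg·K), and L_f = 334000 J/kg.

Energy balance with sensible and latent terms:
latent heat to melt: 0.1617×334000 = 54008
  warm the meltwater: 675.91 T
  seawater: 1246.5(T − 64.32)
1922.4 T = 80173 − 54008 = 26166
T ≈ 13.61 °C. Since T > 0 °C, the all-ice-melts assumption holds.

T_f ≈ 13.6 °C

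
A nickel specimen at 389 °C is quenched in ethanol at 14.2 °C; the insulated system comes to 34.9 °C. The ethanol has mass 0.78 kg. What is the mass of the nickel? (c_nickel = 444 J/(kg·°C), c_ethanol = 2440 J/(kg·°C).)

Heat lost by the nickel = heat gained by the ethanol:
m×444×(389 − 34.9) = 0.78×2440×(34.9 − 14.2)
157220 m = 39396  ⇒  m ≈ 0.2506 kg

m ≈ 0.251 kg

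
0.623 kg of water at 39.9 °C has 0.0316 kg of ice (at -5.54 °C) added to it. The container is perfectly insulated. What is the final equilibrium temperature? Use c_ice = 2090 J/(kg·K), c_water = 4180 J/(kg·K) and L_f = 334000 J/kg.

T_f ≈ 34.0 °C

Sum of m c ΔT and latent-heat terms is zero:
warm ice to 0 °C: 0.0316·2090·(0 − (-5.54)) = 365.88
  latent heat to melt: 0.0316·334000 = 10554
  warm the meltwater: 132.09 T
  water cools: 0.623·4180·(T − 39.9) = 2604.1(T − 39.9)
2736.2 T = 103905 − 10920 = 92985
T ≈ 33.98 °C — above 0 °C, consistent with complete melting.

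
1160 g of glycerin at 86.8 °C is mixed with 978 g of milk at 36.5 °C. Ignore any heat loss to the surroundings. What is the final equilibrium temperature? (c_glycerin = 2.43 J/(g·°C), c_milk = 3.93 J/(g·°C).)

T_f = Σ m_i c_i T_i / Σ m_i c_i:
T_f = (2818.8*86.8 + 3843.5*36.5) / (2818.8 + 3843.5)
    = 384961 / 6662.3 ≈ 57.78 °C

T_f ≈ 57.8 °C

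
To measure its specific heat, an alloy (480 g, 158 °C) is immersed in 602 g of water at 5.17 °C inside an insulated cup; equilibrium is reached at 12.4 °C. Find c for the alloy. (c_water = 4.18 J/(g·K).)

c ≈ 0.26 J/(g·K)

Heat gained plus heat lost sum to zero:
480×c×(12.4 − 158) + 602×4.18×(12.4 − 5.17) = 0
-69888 c = -18193
c = -18193/-69888 ≈ 0.2603 J/(g·K)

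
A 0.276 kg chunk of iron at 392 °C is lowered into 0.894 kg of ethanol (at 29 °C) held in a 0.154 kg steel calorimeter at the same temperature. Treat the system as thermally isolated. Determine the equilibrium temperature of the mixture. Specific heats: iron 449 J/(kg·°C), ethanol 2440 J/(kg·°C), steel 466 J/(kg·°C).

T_f ≈ 47.9 °C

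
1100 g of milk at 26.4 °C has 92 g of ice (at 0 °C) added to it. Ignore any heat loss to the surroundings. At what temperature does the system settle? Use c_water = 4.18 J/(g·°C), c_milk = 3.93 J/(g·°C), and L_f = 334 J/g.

T_f ≈ 17.7 °C

Let T be the final temperature. ΣQ_i = 0:
fusion: m_ice L_f = 92×334 = 30728; meltwater 0→T: 92×4.18×T = 384.56 T; milk: 4323(T − 26.4)
4707.6 T = 114127 − 30728 = 83399
T ≈ 17.72 °C — above 0 °C, consistent with complete melting.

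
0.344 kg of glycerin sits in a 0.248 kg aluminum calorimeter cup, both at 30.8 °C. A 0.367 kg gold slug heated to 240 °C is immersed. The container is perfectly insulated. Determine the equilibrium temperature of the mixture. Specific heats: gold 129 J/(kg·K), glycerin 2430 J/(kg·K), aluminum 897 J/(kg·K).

With ΣQ=0 the equilibrium temperature is the m·c-weighted mean:
T_f = (47.34×240 + 835.92×30.8 + 222.46×30.8) / (47.34 + 835.92 + 222.46)
    = 43960 / 1105.7 ≈ 39.76 °C

T_f ≈ 39.8 °C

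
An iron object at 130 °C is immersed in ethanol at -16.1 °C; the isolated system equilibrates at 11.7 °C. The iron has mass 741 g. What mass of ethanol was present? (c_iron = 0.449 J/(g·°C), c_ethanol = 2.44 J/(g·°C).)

m ≈ 580 g

Net heat exchanged in the isolated system is zero:
741·0.449·(11.7 − 130) + m·2.44·(11.7 − (-16.1)) = 0
67.83 m = 39359
m = 39359/67.83 ≈ 580.2 g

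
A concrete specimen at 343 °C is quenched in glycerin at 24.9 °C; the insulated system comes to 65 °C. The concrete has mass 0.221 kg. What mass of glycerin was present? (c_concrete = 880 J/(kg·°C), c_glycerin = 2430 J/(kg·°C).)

Taking heat into each body as positive, Σ m c ΔT = 0:
0.221×880×(65 − 343) + m×2430×(65 − 24.9) = 0
97443 m = 54065
m = 54065/97443 ≈ 0.5548 kg

m ≈ 0.555 kg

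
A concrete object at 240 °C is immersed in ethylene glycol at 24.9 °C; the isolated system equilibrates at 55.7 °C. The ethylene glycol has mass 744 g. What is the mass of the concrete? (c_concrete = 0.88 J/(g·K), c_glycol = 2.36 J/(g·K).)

m ≈ 333 g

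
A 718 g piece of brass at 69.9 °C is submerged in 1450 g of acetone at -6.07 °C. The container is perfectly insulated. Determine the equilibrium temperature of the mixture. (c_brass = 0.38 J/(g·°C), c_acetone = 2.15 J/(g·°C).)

Heat gained plus heat lost sum to zero:
718·0.38·(T − 69.9) + 1450·2.15·(T − (-6.07)) = 0
3390.3 T = 148.29
T = 148.29/3390.3 ≈ 0.04 °C

T_f ≈ 0.0 °C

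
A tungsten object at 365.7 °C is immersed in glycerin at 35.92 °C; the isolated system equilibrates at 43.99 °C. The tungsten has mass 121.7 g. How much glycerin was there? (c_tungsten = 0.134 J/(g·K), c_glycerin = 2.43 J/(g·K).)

Setting the total heat transfer to zero:
121.7×0.134×(43.99 − 365.7) + m×2.43×(43.99 − 35.92) = 0
19.61 m = 5246.4
m = 5246.4/19.61 ≈ 267.5 g

m ≈ 268 g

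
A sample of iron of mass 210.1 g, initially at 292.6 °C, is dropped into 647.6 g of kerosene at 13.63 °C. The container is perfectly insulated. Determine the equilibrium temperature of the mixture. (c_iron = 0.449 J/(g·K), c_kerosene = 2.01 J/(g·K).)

T_f ≈ 32.5 °C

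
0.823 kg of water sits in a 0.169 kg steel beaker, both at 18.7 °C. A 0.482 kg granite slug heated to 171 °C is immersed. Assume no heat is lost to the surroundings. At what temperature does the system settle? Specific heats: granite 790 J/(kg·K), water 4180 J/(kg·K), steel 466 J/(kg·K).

T_f ≈ 33.6 °C

Conservation of energy gives ΣQ = 0:
0.482×790×(T − 171) + 0.823×4180×(T − 18.7) + 0.169×466×(T − 18.7) = 0
(380.78 + 3440.1 + 78.75) T = 380.78×171 + 3440.1×18.7 + 78.75×18.7
T ≈ 33.57 °C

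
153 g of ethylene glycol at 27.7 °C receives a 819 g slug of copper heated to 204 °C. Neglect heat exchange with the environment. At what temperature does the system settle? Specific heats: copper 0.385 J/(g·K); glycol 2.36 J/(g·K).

Setting the total heat transfer to zero:
819*0.385*(T − 204) + 153*2.36*(T − 27.7) = 0
315.31(T − 204) + 361.08(T − 27.7) = 0
676.39 T = 74326
T ≈ 109.89 °C

T_f ≈ 109.9 °C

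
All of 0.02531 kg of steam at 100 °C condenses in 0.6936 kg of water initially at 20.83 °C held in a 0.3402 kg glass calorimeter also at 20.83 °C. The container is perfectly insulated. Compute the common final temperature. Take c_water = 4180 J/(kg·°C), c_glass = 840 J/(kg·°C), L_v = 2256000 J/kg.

Net heat exchanged in the isolated system is zero:
steam→water at 100 °C releases m L_v = 0.02531×2256000 = 57099; condensate cools 100→T: 0.02531×4180×(T − 100) = 105.8(T − 100); water warms: 0.6936×4180×(T − 20.83) = 2899.2(T − 20.83); glass cup: 0.3402×840×(T − 20.83) = 285.77(T − 20.83)
3290.8 T = 57099 + 10580 + 66344 = 134023
T ≈ 40.73 °C, under the boiling point, so the assumption holds.

T_f ≈ 40.7 °C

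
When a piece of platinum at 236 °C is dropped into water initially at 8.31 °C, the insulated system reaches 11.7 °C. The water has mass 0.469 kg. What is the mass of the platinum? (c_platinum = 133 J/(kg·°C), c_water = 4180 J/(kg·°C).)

m ≈ 0.223 kg

Heat lost by the platinum = heat gained by the water:
m·133·(236 − 11.7) = 0.469·4180·(11.7 − 8.31)
29832 m = 6645.8  ⇒  m ≈ 0.2228 kg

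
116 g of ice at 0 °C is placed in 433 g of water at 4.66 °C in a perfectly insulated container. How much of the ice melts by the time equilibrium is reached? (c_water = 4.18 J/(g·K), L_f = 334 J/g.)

Cooling the water to 0 °C releases 433×4.18×4.66 = 8434.3 J.
Melting all 116 g of ice would need 116×334 = 38744 J.
8434.3 J < 38744 J, so only part of the ice melts and the system sits at 0 °C.
m_melted×334 = 8434.3  ⇒  m_melted ≈ 25.25 g.

m_melted ≈ 25.3 g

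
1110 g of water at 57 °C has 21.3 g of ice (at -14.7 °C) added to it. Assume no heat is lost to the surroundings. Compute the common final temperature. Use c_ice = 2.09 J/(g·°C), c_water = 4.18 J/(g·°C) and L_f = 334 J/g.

T_f ≈ 54.3 °C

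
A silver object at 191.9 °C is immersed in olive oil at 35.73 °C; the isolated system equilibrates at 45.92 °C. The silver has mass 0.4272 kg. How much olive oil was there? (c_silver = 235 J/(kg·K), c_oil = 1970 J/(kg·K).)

Energy conservation, ΣQ = 0:
0.4272·235·(45.92 − 191.9) + m·1970·(45.92 − 35.73) = 0
20074 m = 14655
m = 14655/20074 ≈ 0.73 kg

m ≈ 0.73 kg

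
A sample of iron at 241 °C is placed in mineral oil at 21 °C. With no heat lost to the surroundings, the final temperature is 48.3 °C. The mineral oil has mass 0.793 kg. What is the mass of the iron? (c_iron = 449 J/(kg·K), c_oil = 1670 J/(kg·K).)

|Q_iron| = |Q_oil|:
m·449·(241 − 48.3) = 0.793·1670·(48.3 − 21)
86522 m = 36154  ⇒  m ≈ 0.4179 kg

m ≈ 0.418 kg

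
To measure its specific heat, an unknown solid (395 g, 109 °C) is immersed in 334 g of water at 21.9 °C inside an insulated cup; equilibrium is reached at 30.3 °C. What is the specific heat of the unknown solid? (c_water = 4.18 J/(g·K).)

c ≈ 0.377 J/(g·K)

m_s c (T_s − T_f) = m_water c_water (T_f − T_0):
395·c·(109 − 30.3) = 334·4.18·(30.3 − 21.9)
31086 c = 11727  ⇒  c ≈ 0.3773 J/(g·K)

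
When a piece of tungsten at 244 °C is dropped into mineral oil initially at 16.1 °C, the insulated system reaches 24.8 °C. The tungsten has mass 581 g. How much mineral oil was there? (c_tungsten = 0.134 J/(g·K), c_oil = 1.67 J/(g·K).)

Energy conservation, ΣQ = 0:
581×0.134×(24.8 − 244) + m×1.67×(24.8 − 16.1) = 0
14.53 m = 17066
m = 17066/14.53 ≈ 1175 g

m ≈ 1170 g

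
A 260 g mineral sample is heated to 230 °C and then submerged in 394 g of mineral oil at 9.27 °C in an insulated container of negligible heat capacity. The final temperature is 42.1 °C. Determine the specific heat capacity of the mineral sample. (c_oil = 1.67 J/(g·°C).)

c ≈ 0.442 J/(g·°C)

Energy conservation, ΣQ = 0:
260×c×(42.1 − 230) + 394×1.67×(42.1 − 9.27) = 0
-48854 c = -21601
c = -21601/-48854 ≈ 0.4422 J/(g·°C)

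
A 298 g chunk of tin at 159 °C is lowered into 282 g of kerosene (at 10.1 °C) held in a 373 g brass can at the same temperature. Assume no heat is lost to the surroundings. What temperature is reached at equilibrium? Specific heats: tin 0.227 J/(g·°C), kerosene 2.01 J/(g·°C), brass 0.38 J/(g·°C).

T_f ≈ 23.1 °C

Conservation of energy gives ΣQ = 0:
298·0.227·(T − 159) + 282·2.01·(T − 10.1) + 373·0.38·(T − 10.1) = 0
67.65(T − 159) + 566.82(T − 10.1) + 141.74(T − 10.1) = 0
(67.65 + 566.82 + 141.74) T = 67.65·159 + 566.82·10.1 + 141.74·10.1
T ≈ 23.08 °C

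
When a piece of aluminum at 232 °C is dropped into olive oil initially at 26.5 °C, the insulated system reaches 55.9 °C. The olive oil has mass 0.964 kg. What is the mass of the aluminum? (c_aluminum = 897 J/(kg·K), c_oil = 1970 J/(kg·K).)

m ≈ 0.353 kg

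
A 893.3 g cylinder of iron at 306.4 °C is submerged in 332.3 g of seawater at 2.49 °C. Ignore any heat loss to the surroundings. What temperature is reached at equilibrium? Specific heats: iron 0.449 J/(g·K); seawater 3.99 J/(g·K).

Heat gained plus heat lost sum to zero:
893.3×0.449×(T − 306.4) + 332.3×3.99×(T − 2.49) = 0
401.09(T − 306.4) + 1325.9(T − 2.49) = 0
(401.09 + 1325.9) T = 401.09×306.4 + 1325.9×2.49
T = 126196/1727 ≈ 73.07 °C

T_f ≈ 73.1 °C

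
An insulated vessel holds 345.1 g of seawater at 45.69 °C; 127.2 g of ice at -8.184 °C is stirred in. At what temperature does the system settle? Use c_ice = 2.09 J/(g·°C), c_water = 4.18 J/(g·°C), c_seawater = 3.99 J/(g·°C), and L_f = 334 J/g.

T_f ≈ 9.6 °C

Conservation of energy gives ΣQ = 0:
ice -8.184→0 °C: 127.2×2.09×8.184 = 2175.7; latent heat to melt: 127.2×334 = 42485; warm the meltwater: 531.7 T; seawater cools: 345.1×3.99×(T − 45.69) = 1376.9(T − 45.69)
1908.6 T = 62913 − 44661 = 18252
T ≈ 9.56 °C. Since T > 0 °C, the all-ice-melts assumption holds.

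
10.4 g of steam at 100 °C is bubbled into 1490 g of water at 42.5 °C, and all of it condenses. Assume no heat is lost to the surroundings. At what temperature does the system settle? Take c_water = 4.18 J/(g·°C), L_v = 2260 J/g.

T_f ≈ 46.6 °C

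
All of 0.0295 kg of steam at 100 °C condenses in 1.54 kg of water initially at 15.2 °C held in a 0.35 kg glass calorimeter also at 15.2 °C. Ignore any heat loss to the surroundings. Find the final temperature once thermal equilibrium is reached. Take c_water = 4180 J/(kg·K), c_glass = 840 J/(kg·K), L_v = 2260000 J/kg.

Net heat exchanged in the isolated system is zero:
latent heat released on condensation: 0.0295×2260000 = 66670
  condensate cools 100→T: 0.0295×4180×(T − 100) = 123.31(T − 100)
  original water: 6437.2(T − 15.2)
  glass cup: 0.35×840×(T − 15.2) = 294(T − 15.2)
6854.5 T = 66670 + 12331 + 102314 = 181315
T ≈ 26.45 °C (< 100 °C, so full condensation is consistent).

T_f ≈ 26.5 °C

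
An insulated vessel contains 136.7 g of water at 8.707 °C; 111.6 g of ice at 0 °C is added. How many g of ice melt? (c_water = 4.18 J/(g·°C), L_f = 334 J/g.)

m_melted ≈ 14.9 g

Cooling the water to 0 °C releases 136.7·4.18·8.707 = 4975.2 J.
Fully melting the ice requires m_ice L_f = 111.6·334 = 37274 J.
That's not enough to melt it all — equilibrium is at 0 °C with ice remaining.
m_melted·334 = 4975.2  ⇒  m_melted ≈ 14.9 g.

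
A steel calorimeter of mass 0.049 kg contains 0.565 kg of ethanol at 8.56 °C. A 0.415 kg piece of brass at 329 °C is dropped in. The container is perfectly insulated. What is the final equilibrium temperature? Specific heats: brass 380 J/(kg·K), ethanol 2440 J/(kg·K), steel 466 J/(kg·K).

T_f ≈ 41.0 °C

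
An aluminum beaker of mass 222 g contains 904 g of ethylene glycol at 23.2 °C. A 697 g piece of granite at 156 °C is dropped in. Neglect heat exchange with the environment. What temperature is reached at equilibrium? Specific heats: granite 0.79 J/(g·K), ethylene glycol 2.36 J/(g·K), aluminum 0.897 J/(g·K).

Let T be the final temperature. ΣQ_i = 0:
697·0.79·(T − 156) + 904·2.36·(T − 23.2) + 222·0.897·(T − 23.2) = 0
2883.2 T = 140014
T = 140014 / 2883.2 = 48.6 °C

T_f ≈ 48.6 °C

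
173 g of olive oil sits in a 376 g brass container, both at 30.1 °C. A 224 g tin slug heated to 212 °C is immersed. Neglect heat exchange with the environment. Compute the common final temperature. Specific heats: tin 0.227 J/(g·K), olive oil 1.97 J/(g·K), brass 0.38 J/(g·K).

Let T be the final temperature. ΣQ_i = 0:
224×0.227×(T − 212) + 173×1.97×(T − 30.1) + 376×0.38×(T − 30.1) = 0
50.85(T − 212) + 340.81(T − 30.1) + 142.88(T − 30.1) = 0
534.54 T = 25339
T = 25339/534.54 ≈ 47.40 °C

T_f ≈ 47.4 °C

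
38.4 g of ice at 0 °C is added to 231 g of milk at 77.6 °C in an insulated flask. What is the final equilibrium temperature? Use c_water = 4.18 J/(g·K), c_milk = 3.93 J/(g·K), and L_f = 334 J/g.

T_f ≈ 53.9 °C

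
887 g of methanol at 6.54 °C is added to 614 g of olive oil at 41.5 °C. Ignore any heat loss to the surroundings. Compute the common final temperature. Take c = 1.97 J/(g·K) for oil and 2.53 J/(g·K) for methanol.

Taking heat into each body as positive, Σ m c ΔT = 0:
614·1.97·(T − 41.5) + 887·2.53·(T − 6.54) = 0
1209.6(T − 41.5) + 2244.1(T − 6.54) = 0
3453.7 T = 64874
T ≈ 18.78 °C

T_f ≈ 18.8 °C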